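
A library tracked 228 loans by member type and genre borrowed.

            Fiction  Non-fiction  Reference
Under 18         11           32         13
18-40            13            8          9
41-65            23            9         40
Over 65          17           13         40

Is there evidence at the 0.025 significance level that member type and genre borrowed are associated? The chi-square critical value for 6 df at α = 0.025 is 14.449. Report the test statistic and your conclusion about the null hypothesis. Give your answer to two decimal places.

Row totals: 56, 30, 72, 70. Column totals: 64, 62, 102. Grand total N = 228.
Expected counts (row total × column total / N):
  Under 18, Fiction: 56×64/228 = 15.7193
  Under 18, Non-fiction: 56×62/228 = 15.2281
  Under 18, Reference: 56×102/228 = 25.0526
  18-40, Fiction: 30×64/228 = 8.4211
  18-40, Non-fiction: 30×62/228 = 8.1579
  18-40, Reference: 30×102/228 = 13.4211
  41-65, Fiction: 72×64/228 = 20.2105
  41-65, Non-fiction: 72×62/228 = 19.5789
  41-65, Reference: 72×102/228 = 32.2105
  Over 65, Fiction: 70×64/228 = 19.6491
  Over 65, Non-fiction: 70×62/228 = 19.0351
  Over 65, Reference: 70×102/228 = 31.3158
Contributions (O − E)²/E:
  (11 − 15.7193)²/15.7193 = 1.4168
  (32 − 15.2281)²/15.2281 = 18.4722
  (13 − 25.0526)²/25.0526 = 5.7984
  (13 − 8.4211)²/8.4211 = 2.4897
  (8 − 8.1579)²/8.1579 = 0.0031
  (9 − 13.4211)²/13.4211 = 1.4564
  (23 − 20.2105)²/20.2105 = 0.3850
  (9 − 19.5789)²/19.5789 = 5.7160
  (40 − 32.2105)²/32.2105 = 1.8837
  (17 − 19.6491)²/19.6491 = 0.3572
  (13 − 19.0351)²/19.0351 = 1.9134
  (40 − 31.3158)²/31.3158 = 2.4082
χ² = 1.4168 + 18.4722 + 5.7984 + 2.4897 + 0.0031 + 1.4564 + 0.3850 + 5.7160 + 1.8837 + 0.3572 + 1.9134 + 2.4082 = 42.30
df = (4−1)(3−1) = 6. Since 42.30 > 14.449, reject the null hypothesis of independence at α = 0.025.

42.30; reject H₀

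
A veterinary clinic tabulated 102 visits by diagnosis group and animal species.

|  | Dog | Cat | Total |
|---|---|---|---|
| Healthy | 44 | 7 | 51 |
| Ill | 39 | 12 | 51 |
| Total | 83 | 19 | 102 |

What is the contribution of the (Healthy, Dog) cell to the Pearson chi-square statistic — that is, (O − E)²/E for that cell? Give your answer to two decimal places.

0.15

Row total (Healthy) = 51; column total (Dog) = 83; N = 102.
Expected count E = 51 × 83 / 102 = 41.500.
Contribution = (O − E)²/E = (44 − 41.500)² / 41.500 = 0.15.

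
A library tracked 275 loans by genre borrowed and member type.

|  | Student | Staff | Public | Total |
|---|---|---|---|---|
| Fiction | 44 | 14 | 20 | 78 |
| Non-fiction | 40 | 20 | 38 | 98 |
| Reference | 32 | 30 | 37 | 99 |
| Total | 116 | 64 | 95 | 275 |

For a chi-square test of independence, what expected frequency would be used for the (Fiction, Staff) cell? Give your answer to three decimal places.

18.153

Row total (Fiction) = 78; column total (Staff) = 64; grand total N = 275.
Expected count = (row total × column total) / N = 78 × 64 / 275 = 18.153.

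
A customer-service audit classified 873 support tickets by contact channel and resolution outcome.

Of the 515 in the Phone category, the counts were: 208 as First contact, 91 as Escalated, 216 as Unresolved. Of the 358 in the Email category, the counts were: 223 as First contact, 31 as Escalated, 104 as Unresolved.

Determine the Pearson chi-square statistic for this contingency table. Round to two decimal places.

Row totals: 515, 358. Column totals: 431, 122, 320. Grand total N = 873.
Expected counts (row total × column total / N):
  Phone, First contact: 515×431/873 = 254.2554
  Phone, Escalated: 515×122/873 = 71.9702
  Phone, Unresolved: 515×320/873 = 188.7743
  Email, First contact: 358×431/873 = 176.7446
  Email, Escalated: 358×122/873 = 50.0298
  Email, Unresolved: 358×320/873 = 131.2257
Contributions (O − E)²/E:
  (208 − 254.2554)²/254.2554 = 8.4150
  (91 − 71.9702)²/71.9702 = 5.0317
  (216 − 188.7743)²/188.7743 = 3.9266
  (223 − 176.7446)²/176.7446 = 12.1054
  (31 − 50.0298)²/50.0298 = 7.2384
  (104 − 131.2257)²/131.2257 = 5.6486
χ² = 8.4150 + 5.0317 + 3.9266 + 12.1054 + 7.2384 + 5.6486 = 42.37

42.37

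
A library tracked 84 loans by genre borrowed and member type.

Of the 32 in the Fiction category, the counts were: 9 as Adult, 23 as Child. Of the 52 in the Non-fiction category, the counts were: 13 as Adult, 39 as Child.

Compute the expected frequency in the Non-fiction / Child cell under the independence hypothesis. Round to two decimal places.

Row total (Non-fiction) = 52; column total (Child) = 62; grand total N = 84.
Expected count = (row total × column total) / N = 52 × 62 / 84 = 38.38.

38.38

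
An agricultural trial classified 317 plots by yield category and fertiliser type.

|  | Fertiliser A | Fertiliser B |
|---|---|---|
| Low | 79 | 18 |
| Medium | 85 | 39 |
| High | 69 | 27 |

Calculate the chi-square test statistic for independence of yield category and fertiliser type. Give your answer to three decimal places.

Row totals: 97, 124, 96. Column totals: 233, 84. Grand total N = 317.
Expected counts (row total × column total / N):
  Low, Fertiliser A: 97×233/317 = 71.2965
  Low, Fertiliser B: 97×84/317 = 25.7035
  Medium, Fertiliser A: 124×233/317 = 91.1420
  Medium, Fertiliser B: 124×84/317 = 32.8580
  High, Fertiliser A: 96×233/317 = 70.5615
  High, Fertiliser B: 96×84/317 = 25.4385
Contributions (O − E)²/E:
  (79 − 71.2965)²/71.2965 = 0.8324
  (18 − 25.7035)²/25.7035 = 2.3088
  (85 − 91.1420)²/91.1420 = 0.4139
  (39 − 32.8580)²/32.8580 = 1.1481
  (69 − 70.5615)²/70.5615 = 0.0346
  (27 − 25.4385)²/25.4385 = 0.0959
χ² = 0.8324 + 2.3088 + 0.4139 + 1.1481 + 0.0346 + 0.0959 = 4.834

4.834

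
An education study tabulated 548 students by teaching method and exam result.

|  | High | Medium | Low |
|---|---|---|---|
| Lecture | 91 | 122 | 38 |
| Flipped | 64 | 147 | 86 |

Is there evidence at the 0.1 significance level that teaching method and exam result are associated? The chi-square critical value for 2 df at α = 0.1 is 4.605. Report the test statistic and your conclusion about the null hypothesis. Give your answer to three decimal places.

21.900; reject H₀

Row totals: 251, 297. Column totals: 155, 269, 124. Grand total N = 548.
Expected counts (row total × column total / N):
  Lecture, High: 251×155/548 = 70.9945
  Lecture, Medium: 251×269/548 = 123.2099
  Lecture, Low: 251×124/548 = 56.7956
  Flipped, High: 297×155/548 = 84.0055
  Flipped, Medium: 297×269/548 = 145.7901
  Flipped, Low: 297×124/548 = 67.2044
Contributions (O − E)²/E:
  (91 − 70.9945)²/70.9945 = 5.6373
  (122 − 123.2099)²/123.2099 = 0.0119
  (38 − 56.7956)²/56.7956 = 6.2201
  (64 − 84.0055)²/84.0055 = 4.7642
  (147 − 145.7901)²/145.7901 = 0.0100
  (86 − 67.2044)²/67.2044 = 5.2567
χ² = 5.6373 + 0.0119 + 6.2201 + 4.7642 + 0.0100 + 5.2567 = 21.900
df = (2−1)(3−1) = 2. Since 21.900 > 4.605, reject the null hypothesis of independence at α = 0.1.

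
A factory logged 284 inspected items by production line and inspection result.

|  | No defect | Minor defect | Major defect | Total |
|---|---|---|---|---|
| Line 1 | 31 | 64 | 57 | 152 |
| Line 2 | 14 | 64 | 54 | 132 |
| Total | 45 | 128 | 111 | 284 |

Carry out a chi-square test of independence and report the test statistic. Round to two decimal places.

Grand total N = 284.
Expected counts (row total × column total / N):
  Line 1, No defect: 152×45/284 = 24.085
  Line 1, Minor defect: 152×128/284 = 68.507
  Line 1, Major defect: 152×111/284 = 59.408
  Line 2, No defect: 132×45/284 = 20.915
  Line 2, Minor defect: 132×128/284 = 59.493
  Line 2, Major defect: 132×111/284 = 51.592
Contributions (O − E)²/E:
  (31 − 24.085)²/24.085 = 1.9854
  (64 − 68.507)²/68.507 = 0.2965
  (57 − 59.408)²/59.408 = 0.0976
  (14 − 20.915)²/20.915 = 2.2863
  (64 − 59.493)²/59.493 = 0.3414
  (54 − 51.592)²/51.592 = 0.1124
χ² = 1.9854 + 0.2965 + 0.0976 + 2.2863 + 0.3414 + 0.1124 = 5.12

5.12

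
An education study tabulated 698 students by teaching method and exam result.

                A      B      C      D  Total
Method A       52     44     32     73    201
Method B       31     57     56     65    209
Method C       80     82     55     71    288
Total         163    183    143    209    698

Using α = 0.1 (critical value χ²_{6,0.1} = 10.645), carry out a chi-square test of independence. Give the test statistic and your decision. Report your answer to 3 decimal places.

Grand total N = 698.
Expected counts (row total × column total / N):
  Method A, A: 201×163/698 = 46.9384
  Method A, B: 201×183/698 = 52.6977
  Method A, C: 201×143/698 = 41.1791
  Method A, D: 201×209/698 = 60.1848
  Method B, A: 209×163/698 = 48.8066
  Method B, B: 209×183/698 = 54.7951
  Method B, C: 209×143/698 = 42.8181
  Method B, D: 209×209/698 = 62.5802
  Method C, A: 288×163/698 = 67.2550
  Method C, B: 288×183/698 = 75.5072
  Method C, C: 288×143/698 = 59.0029
  Method C, D: 288×209/698 = 86.2350
Contributions (O − E)²/E:
  (52 − 46.9384)²/46.9384 = 0.5458
  (44 − 52.6977)²/52.6977 = 1.4355
  (32 − 41.1791)²/41.1791 = 2.0461
  (73 − 60.1848)²/60.1848 = 2.7288
  (31 − 48.8066)²/48.8066 = 6.4966
  (57 − 54.7951)²/54.7951 = 0.0887
  (56 − 42.8181)²/42.8181 = 4.0582
  (65 − 62.5802)²/62.5802 = 0.0936
  (80 − 67.2550)²/67.2550 = 2.4152
  (82 − 75.5072)²/75.5072 = 0.5583
  (55 − 59.0029)²/59.0029 = 0.2716
  (71 − 86.2350)²/86.2350 = 2.6915
χ² = 0.5458 + 1.4355 + 2.0461 + 2.7288 + 6.4966 + 0.0887 + 4.0582 + 0.0936 + 2.4152 + 0.5583 + 0.2716 + 2.6915 = 23.430
df = (3−1)(4−1) = 6. Since 23.430 > 10.645, reject the null hypothesis of independence at α = 0.1.

23.430; reject H₀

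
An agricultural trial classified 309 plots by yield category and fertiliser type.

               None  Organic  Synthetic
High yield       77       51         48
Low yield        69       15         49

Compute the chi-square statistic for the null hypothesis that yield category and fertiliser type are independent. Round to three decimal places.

Row totals: 176, 133. Column totals: 146, 66, 97. Grand total N = 309.
Expected counts (row total × column total / N):
  High yield, None: 176×146/309 = 83.1586
  High yield, Organic: 176×66/309 = 37.5922
  High yield, Synthetic: 176×97/309 = 55.2492
  Low yield, None: 133×146/309 = 62.8414
  Low yield, Organic: 133×66/309 = 28.4078
  Low yield, Synthetic: 133×97/309 = 41.7508
Contributions (O − E)²/E:
  (77 − 83.1586)²/83.1586 = 0.4561
  (51 − 37.5922)²/37.5922 = 4.7821
  (48 − 55.2492)²/55.2492 = 0.9512
  (69 − 62.8414)²/62.8414 = 0.6036
  (15 − 28.4078)²/28.4078 = 6.3282
  (49 − 41.7508)²/41.7508 = 1.2587
χ² = 0.4561 + 4.7821 + 0.9512 + 0.6036 + 6.3282 + 1.2587 = 14.380

14.380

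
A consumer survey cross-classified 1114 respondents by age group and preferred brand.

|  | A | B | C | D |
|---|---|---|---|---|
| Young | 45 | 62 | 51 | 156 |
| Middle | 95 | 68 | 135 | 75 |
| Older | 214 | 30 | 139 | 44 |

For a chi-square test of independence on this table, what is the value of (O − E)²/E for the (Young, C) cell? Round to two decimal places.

18.00

Row total (Young) = 314; column total (C) = 325; N = 1114.
Expected count E = 314 × 325 / 1114 = 91.6068.
Contribution = (O − E)²/E = (51 − 91.6068)² / 91.6068 = 18.00.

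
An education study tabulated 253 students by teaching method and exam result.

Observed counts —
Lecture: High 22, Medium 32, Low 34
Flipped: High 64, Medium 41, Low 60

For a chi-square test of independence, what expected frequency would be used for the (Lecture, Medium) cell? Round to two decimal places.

25.39

Row total (Lecture) = 88; column total (Medium) = 73; grand total N = 253.
Expected count = (row total × column total) / N = 88 × 73 / 253 = 25.39.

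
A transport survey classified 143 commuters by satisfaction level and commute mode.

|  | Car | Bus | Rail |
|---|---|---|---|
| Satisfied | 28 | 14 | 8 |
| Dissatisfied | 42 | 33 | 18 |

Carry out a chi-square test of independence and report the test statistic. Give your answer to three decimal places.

Row totals: 50, 93. Column totals: 70, 47, 26. Grand total N = 143.
Expected counts (row total × column total / N):
  Satisfied, Car: 50×70/143 = 24.4755
  Satisfied, Bus: 50×47/143 = 16.4336
  Satisfied, Rail: 50×26/143 = 9.0909
  Dissatisfied, Car: 93×70/143 = 45.5245
  Dissatisfied, Bus: 93×47/143 = 30.5664
  Dissatisfied, Rail: 93×26/143 = 16.9091
Contributions (O − E)²/E:
  (28 − 24.4755)²/24.4755 = 0.5075
  (14 − 16.4336)²/16.4336 = 0.3604
  (8 − 9.0909)²/9.0909 = 0.1309
  (42 − 45.5245)²/45.5245 = 0.2729
  (33 − 30.5664)²/30.5664 = 0.1938
  (18 − 16.9091)²/16.9091 = 0.0704
χ² = 0.5075 + 0.3604 + 0.1309 + 0.2729 + 0.1938 + 0.0704 = 1.536

1.536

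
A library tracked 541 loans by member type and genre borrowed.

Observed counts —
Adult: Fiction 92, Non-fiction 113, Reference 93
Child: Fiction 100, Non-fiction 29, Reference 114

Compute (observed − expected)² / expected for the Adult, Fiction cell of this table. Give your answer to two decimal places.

1.79

Row total (Adult) = 298; column total (Fiction) = 192; N = 541.
Expected count E = 298 × 192 / 541 = 105.760.
Contribution = (O − E)²/E = (92 − 105.760)² / 105.760 = 1.79.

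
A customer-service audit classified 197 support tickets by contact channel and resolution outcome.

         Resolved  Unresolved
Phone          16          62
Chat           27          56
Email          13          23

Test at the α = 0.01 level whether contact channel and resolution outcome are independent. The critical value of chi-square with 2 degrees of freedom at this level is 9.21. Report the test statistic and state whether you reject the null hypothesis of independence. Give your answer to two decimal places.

Row totals: 78, 83, 36. Column totals: 56, 141. Grand total N = 197.
Expected counts (row total × column total / N):
  Phone, Resolved: 78×56/197 = 22.173
  Phone, Unresolved: 78×141/197 = 55.827
  Chat, Resolved: 83×56/197 = 23.594
  Chat, Unresolved: 83×141/197 = 59.406
  Email, Resolved: 36×56/197 = 10.234
  Email, Unresolved: 36×141/197 = 25.766
Contributions (O − E)²/E:
  (16 − 22.173)²/22.173 = 1.7186
  (62 − 55.827)²/55.827 = 0.6826
  (27 − 23.594)²/23.594 = 0.4917
  (56 − 59.406)²/59.406 = 0.1953
  (13 − 10.234)²/10.234 = 0.7476
  (23 − 25.766)²/25.766 = 0.2969
χ² = 1.7186 + 0.6826 + 0.4917 + 0.1953 + 0.7476 + 0.2969 = 4.13
df = (3−1)(2−1) = 2. Since 4.13 < 9.21, fail to reject the null hypothesis of independence at α = 0.01.

4.13; fail to reject H₀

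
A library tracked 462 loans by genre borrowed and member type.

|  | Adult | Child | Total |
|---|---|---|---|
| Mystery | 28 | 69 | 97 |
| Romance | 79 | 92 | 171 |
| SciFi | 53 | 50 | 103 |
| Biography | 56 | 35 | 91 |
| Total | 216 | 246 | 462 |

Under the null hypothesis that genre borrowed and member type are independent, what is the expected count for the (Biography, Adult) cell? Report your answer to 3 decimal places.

42.545

Row total (Biography) = 91; column total (Adult) = 216; grand total N = 462.
Expected count = (row total × column total) / N = 91 × 216 / 462 = 42.545.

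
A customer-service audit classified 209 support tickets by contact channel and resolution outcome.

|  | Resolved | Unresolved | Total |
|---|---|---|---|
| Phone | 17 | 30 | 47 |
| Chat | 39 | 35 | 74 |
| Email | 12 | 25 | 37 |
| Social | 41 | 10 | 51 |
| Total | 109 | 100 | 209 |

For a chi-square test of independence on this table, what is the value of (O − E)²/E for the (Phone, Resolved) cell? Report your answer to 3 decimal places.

2.302

Row total (Phone) = 47; column total (Resolved) = 109; N = 209.
Expected count E = 47 × 109 / 209 = 24.5120.
Contribution = (O − E)²/E = (17 − 24.5120)² / 24.5120 = 2.302.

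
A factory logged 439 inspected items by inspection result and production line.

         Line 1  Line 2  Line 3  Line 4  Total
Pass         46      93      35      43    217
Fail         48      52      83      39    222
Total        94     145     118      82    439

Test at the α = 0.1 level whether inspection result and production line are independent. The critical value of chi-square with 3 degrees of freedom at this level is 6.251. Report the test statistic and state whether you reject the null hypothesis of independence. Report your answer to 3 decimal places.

Grand total N = 439.
Expected counts (row total × column total / N):
  Pass, Line 1: 217×94/439 = 46.4647
  Pass, Line 2: 217×145/439 = 71.6743
  Pass, Line 3: 217×118/439 = 58.3280
  Pass, Line 4: 217×82/439 = 40.5330
  Fail, Line 1: 222×94/439 = 47.5353
  Fail, Line 2: 222×145/439 = 73.3257
  Fail, Line 3: 222×118/439 = 59.6720
  Fail, Line 4: 222×82/439 = 41.4670
Contributions (O − E)²/E:
  (46 − 46.4647)²/46.4647 = 0.0046
  (93 − 71.6743)²/71.6743 = 6.3452
  (35 − 58.3280)²/58.3280 = 9.3299
  (43 − 40.5330)²/40.5330 = 0.1502
  (48 − 47.5353)²/47.5353 = 0.0045
  (52 − 73.3257)²/73.3257 = 6.2023
  (83 − 59.6720)²/59.6720 = 9.1198
  (39 − 41.4670)²/41.4670 = 0.1468
χ² = 0.0046 + 6.3452 + 9.3299 + 0.1502 + 0.0045 + 6.2023 + 9.1198 + 0.1468 = 31.303
df = (2−1)(4−1) = 3. Since 31.303 > 6.251, reject the null hypothesis of independence at α = 0.1.

31.303; reject H₀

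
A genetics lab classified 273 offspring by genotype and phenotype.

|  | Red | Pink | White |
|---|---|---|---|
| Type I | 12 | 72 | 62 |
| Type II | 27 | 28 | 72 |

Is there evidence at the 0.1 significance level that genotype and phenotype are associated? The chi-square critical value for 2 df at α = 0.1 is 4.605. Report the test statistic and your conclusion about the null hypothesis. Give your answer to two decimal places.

Row totals: 146, 127. Column totals: 39, 100, 134. Grand total N = 273.
Expected counts (row total × column total / N):
  Type I, Red: 146×39/273 = 20.857
  Type I, Pink: 146×100/273 = 53.480
  Type I, White: 146×134/273 = 71.663
  Type II, Red: 127×39/273 = 18.143
  Type II, Pink: 127×100/273 = 46.520
  Type II, White: 127×134/273 = 62.337
Contributions (O − E)²/E:
  (12 − 20.857)²/20.857 = 3.7612
  (72 − 53.480)²/53.480 = 6.4134
  (62 − 71.663)²/71.663 = 1.3030
  (27 − 18.143)²/18.143 = 4.3238
  (28 − 46.520)²/46.520 = 7.3730
  (72 − 62.337)²/62.337 = 1.4979
χ² = 3.7612 + 6.4134 + 1.3030 + 4.3238 + 7.3730 + 1.4979 = 24.67
df = (2−1)(3−1) = 2. Since 24.67 > 4.605, reject the null hypothesis of independence at α = 0.1.

24.67; reject H₀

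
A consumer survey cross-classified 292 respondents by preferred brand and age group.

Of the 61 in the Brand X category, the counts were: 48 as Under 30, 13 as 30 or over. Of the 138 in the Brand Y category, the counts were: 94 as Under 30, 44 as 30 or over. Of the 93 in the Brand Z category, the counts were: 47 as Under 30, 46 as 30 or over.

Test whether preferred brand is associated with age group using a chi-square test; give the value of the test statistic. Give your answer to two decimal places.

Row totals: 61, 138, 93. Column totals: 189, 103. Grand total N = 292.
Expected counts (row total × column total / N):
  Brand X, Under 30: 61×189/292 = 39.4829
  Brand X, 30 or over: 61×103/292 = 21.5171
  Brand Y, Under 30: 138×189/292 = 89.3219
  Brand Y, 30 or over: 138×103/292 = 48.6781
  Brand Z, Under 30: 93×189/292 = 60.1952
  Brand Z, 30 or over: 93×103/292 = 32.8048
Contributions (O − E)²/E:
  (48 − 39.4829)²/39.4829 = 1.8373
  (13 − 21.5171)²/21.5171 = 3.3713
  (94 − 89.3219)²/89.3219 = 0.2450
  (44 − 48.6781)²/48.6781 = 0.4496
  (47 − 60.1952)²/60.1952 = 2.8925
  (46 − 32.8048)²/32.8048 = 5.3076
χ² = 1.8373 + 3.3713 + 0.2450 + 0.4496 + 2.8925 + 5.3076 = 14.10

14.10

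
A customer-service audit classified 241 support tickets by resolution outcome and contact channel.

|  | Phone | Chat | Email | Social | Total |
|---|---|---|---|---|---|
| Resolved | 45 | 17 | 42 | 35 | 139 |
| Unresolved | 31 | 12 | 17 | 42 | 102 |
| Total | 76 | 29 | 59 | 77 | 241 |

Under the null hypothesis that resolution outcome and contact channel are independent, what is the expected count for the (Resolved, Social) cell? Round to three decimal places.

44.411

Row total (Resolved) = 139; column total (Social) = 77; grand total N = 241.
Expected count = (row total × column total) / N = 139 × 77 / 241 = 44.411.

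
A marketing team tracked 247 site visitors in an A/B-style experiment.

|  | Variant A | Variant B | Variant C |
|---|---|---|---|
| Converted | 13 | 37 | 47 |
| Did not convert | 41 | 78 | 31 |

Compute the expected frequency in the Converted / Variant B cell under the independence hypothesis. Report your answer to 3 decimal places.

Row total (Converted) = 97; column total (Variant B) = 115; grand total N = 247.
Expected count = (row total × column total) / N = 97 × 115 / 247 = 45.162.

45.162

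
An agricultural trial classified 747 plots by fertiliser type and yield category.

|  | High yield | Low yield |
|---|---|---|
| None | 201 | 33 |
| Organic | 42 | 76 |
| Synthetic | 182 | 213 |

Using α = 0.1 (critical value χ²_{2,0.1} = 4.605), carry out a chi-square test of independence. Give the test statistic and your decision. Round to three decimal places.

Row totals: 234, 118, 395. Column totals: 425, 322. Grand total N = 747.
Expected counts (row total × column total / N):
  None, High yield: 234×425/747 = 133.1325
  None, Low yield: 234×322/747 = 100.8675
  Organic, High yield: 118×425/747 = 67.1352
  Organic, Low yield: 118×322/747 = 50.8648
  Synthetic, High yield: 395×425/747 = 224.7323
  Synthetic, Low yield: 395×322/747 = 170.2677
Contributions (O − E)²/E:
  (201 − 133.1325)²/133.1325 = 34.5971
  (33 − 100.8675)²/100.8675 = 45.6638
  (42 − 67.1352)²/67.1352 = 9.4105
  (76 − 50.8648)²/50.8648 = 12.4207
  (182 − 224.7323)²/224.7323 = 8.1254
  (213 − 170.2677)²/170.2677 = 10.7246
χ² = 34.5971 + 45.6638 + 9.4105 + 12.4207 + 8.1254 + 10.7246 = 120.942
df = (3−1)(2−1) = 2. Since 120.942 > 4.605, reject the null hypothesis of independence at α = 0.1.

120.942; reject H₀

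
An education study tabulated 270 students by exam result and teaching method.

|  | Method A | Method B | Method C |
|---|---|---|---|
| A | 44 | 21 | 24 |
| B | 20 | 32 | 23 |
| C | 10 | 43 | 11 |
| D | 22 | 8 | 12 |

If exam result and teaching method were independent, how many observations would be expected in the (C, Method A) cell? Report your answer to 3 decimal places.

22.756

Row total (C) = 64; column total (Method A) = 96; grand total N = 270.
Expected count = (row total × column total) / N = 64 × 96 / 270 = 22.756.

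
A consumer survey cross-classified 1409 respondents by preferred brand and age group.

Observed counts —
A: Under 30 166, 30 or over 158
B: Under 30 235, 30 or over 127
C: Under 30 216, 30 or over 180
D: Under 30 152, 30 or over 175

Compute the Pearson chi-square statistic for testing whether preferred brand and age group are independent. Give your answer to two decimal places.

25.71

Row totals: 324, 362, 396, 327. Column totals: 769, 640. Grand total N = 1409.
Expected counts (row total × column total / N):
  A, Under 30: 324×769/1409 = 176.832
  A, 30 or over: 324×640/1409 = 147.168
  B, Under 30: 362×769/1409 = 197.571
  B, 30 or over: 362×640/1409 = 164.429
  C, Under 30: 396×769/1409 = 216.128
  C, 30 or over: 396×640/1409 = 179.872
  D, Under 30: 327×769/1409 = 178.469
  D, 30 or over: 327×640/1409 = 148.531
Contributions (O − E)²/E:
  (166 − 176.832)²/176.832 = 0.6635
  (158 − 147.168)²/147.168 = 0.7973
  (235 − 197.571)²/197.571 = 7.0908
  (127 − 164.429)²/164.429 = 8.5200
  (216 − 216.128)²/216.128 = 0.0001
  (180 − 179.872)²/179.872 = 0.0001
  (152 − 178.469)²/178.469 = 3.9257
  (175 − 148.531)²/148.531 = 4.7169
χ² = 0.6635 + 0.7973 + 7.0908 + 8.5200 + 0.0001 + 0.0001 + 3.9257 + 4.7169 = 25.71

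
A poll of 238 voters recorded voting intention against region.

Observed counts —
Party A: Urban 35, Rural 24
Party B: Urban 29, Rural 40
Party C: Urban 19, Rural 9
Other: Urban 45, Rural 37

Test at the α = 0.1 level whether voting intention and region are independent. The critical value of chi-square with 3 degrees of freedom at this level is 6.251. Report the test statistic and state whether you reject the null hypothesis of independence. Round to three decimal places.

Row totals: 59, 69, 28, 82. Column totals: 128, 110. Grand total N = 238.
Expected counts (row total × column total / N):
  Party A, Urban: 59×128/238 = 31.7311
  Party A, Rural: 59×110/238 = 27.2689
  Party B, Urban: 69×128/238 = 37.1092
  Party B, Rural: 69×110/238 = 31.8908
  Party C, Urban: 28×128/238 = 15.0588
  Party C, Rural: 28×110/238 = 12.9412
  Other, Urban: 82×128/238 = 44.1008
  Other, Rural: 82×110/238 = 37.8992
Contributions (O − E)²/E:
  (35 − 31.7311)²/31.7311 = 0.3368
  (24 − 27.2689)²/27.2689 = 0.3919
  (29 − 37.1092)²/37.1092 = 1.7720
  (40 − 31.8908)²/31.8908 = 2.0620
  (19 − 15.0588)²/15.0588 = 1.0315
  (9 − 12.9412)²/12.9412 = 1.2003
  (45 − 44.1008)²/44.1008 = 0.0183
  (37 − 37.8992)²/37.8992 = 0.0213
χ² = 0.3368 + 0.3919 + 1.7720 + 2.0620 + 1.0315 + 1.2003 + 0.0183 + 0.0213 = 6.834
df = (4−1)(2−1) = 3. Since 6.834 > 6.251, reject the null hypothesis of independence at α = 0.1.

6.834; reject H₀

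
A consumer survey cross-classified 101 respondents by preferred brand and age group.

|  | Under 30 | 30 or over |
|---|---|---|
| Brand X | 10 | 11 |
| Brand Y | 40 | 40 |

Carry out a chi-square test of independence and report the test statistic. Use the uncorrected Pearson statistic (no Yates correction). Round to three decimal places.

0.038

Row totals: 21, 80. Column totals: 50, 51. Grand total N = 101.
Expected counts (row total × column total / N):
  Brand X, Under 30: 21×50/101 = 10.3960
  Brand X, 30 or over: 21×51/101 = 10.6040
  Brand Y, Under 30: 80×50/101 = 39.6040
  Brand Y, 30 or over: 80×51/101 = 40.3960
Contributions (O − E)²/E:
  (10 − 10.3960)²/10.3960 = 0.0151
  (11 − 10.6040)²/10.6040 = 0.0148
  (40 − 39.6040)²/39.6040 = 0.0040
  (40 − 40.3960)²/40.3960 = 0.0039
χ² = 0.0151 + 0.0148 + 0.0040 + 0.0039 = 0.038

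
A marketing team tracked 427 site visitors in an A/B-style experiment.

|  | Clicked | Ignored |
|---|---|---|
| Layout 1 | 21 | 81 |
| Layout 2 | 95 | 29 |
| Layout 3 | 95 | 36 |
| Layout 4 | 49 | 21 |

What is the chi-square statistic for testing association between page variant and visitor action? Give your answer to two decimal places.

92.32

Row totals: 102, 124, 131, 70. Column totals: 260, 167. Grand total N = 427.
Expected counts (row total × column total / N):
  Layout 1, Clicked: 102×260/427 = 62.108
  Layout 1, Ignored: 102×167/427 = 39.892
  Layout 2, Clicked: 124×260/427 = 75.504
  Layout 2, Ignored: 124×167/427 = 48.496
  Layout 3, Clicked: 131×260/427 = 79.766
  Layout 3, Ignored: 131×167/427 = 51.234
  Layout 4, Clicked: 70×260/427 = 42.623
  Layout 4, Ignored: 70×167/427 = 27.377
Contributions (O − E)²/E:
  (21 − 62.108)²/62.108 = 27.2085
  (81 − 39.892)²/39.892 = 42.3611
  (95 − 75.504)²/75.504 = 5.0341
  (29 − 48.496)²/48.496 = 7.8376
  (95 − 79.766)²/79.766 = 2.9094
  (36 − 51.234)²/51.234 = 4.5297
  (49 − 42.623)²/42.623 = 0.9541
  (21 − 27.377)²/27.377 = 1.4854
χ² = 27.2085 + 42.3611 + 5.0341 + 7.8376 + 2.9094 + 4.5297 + 0.9541 + 1.4854 = 92.32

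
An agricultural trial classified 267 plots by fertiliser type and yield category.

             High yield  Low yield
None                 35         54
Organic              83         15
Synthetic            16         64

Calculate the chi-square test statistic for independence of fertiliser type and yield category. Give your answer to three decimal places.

80.037

Row totals: 89, 98, 80. Column totals: 134, 133. Grand total N = 267.
Expected counts (row total × column total / N):
  None, High yield: 89×134/267 = 44.6667
  None, Low yield: 89×133/267 = 44.3333
  Organic, High yield: 98×134/267 = 49.1835
  Organic, Low yield: 98×133/267 = 48.8165
  Synthetic, High yield: 80×134/267 = 40.1498
  Synthetic, Low yield: 80×133/267 = 39.8502
Contributions (O − E)²/E:
  (35 − 44.6667)²/44.6667 = 2.0921
  (54 − 44.3333)²/44.3333 = 2.1078
  (83 − 49.1835)²/49.1835 = 23.2508
  (15 − 48.8165)²/48.8165 = 23.4256
  (16 − 40.1498)²/40.1498 = 14.5259
  (64 − 39.8502)²/39.8502 = 14.6351
χ² = 2.0921 + 2.1078 + 23.2508 + 23.4256 + 14.5259 + 14.6351 = 80.037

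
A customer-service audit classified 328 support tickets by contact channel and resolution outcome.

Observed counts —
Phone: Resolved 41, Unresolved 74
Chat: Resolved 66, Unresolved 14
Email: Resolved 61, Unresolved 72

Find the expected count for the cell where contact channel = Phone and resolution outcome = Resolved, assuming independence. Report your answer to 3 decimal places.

Row total (Phone) = 115; column total (Resolved) = 168; grand total N = 328.
Expected count = (row total × column total) / N = 115 × 168 / 328 = 58.902.

58.902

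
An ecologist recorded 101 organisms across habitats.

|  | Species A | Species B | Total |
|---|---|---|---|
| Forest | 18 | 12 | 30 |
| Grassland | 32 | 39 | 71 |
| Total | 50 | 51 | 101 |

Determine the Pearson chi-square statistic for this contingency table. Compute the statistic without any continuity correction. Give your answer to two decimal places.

1.88

Grand total N = 101.
Expected counts (row total × column total / N):
  Forest, Species A: 30×50/101 = 14.851
  Forest, Species B: 30×51/101 = 15.149
  Grassland, Species A: 71×50/101 = 35.149
  Grassland, Species B: 71×51/101 = 35.851
Contributions (O − E)²/E:
  (18 − 14.851)²/14.851 = 0.6677
  (12 − 15.149)²/15.149 = 0.6546
  (32 − 35.149)²/35.149 = 0.2821
  (39 − 35.851)²/35.851 = 0.2766
χ² = 0.6677 + 0.6546 + 0.2821 + 0.2766 = 1.88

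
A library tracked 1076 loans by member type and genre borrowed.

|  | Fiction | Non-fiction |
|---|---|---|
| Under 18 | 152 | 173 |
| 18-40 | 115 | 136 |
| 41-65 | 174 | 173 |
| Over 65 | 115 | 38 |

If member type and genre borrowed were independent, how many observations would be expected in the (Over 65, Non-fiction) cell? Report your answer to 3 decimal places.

73.941

Row total (Over 65) = 153; column total (Non-fiction) = 520; grand total N = 1076.
Expected count = (row total × column total) / N = 153 × 520 / 1076 = 73.941.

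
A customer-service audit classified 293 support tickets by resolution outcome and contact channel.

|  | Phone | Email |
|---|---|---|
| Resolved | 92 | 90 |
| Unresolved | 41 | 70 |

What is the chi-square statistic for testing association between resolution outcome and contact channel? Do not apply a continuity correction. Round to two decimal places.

Row totals: 182, 111. Column totals: 133, 160. Grand total N = 293.
Expected counts (row total × column total / N):
  Resolved, Phone: 182×133/293 = 82.614
  Resolved, Email: 182×160/293 = 99.386
  Unresolved, Phone: 111×133/293 = 50.386
  Unresolved, Email: 111×160/293 = 60.614
Contributions (O − E)²/E:
  (92 − 82.614)²/82.614 = 1.0664
  (90 − 99.386)²/99.386 = 0.8864
  (41 − 50.386)²/50.386 = 1.7484
  (70 − 60.614)²/60.614 = 1.4534
χ² = 1.0664 + 0.8864 + 1.7484 + 1.4534 = 5.15

5.15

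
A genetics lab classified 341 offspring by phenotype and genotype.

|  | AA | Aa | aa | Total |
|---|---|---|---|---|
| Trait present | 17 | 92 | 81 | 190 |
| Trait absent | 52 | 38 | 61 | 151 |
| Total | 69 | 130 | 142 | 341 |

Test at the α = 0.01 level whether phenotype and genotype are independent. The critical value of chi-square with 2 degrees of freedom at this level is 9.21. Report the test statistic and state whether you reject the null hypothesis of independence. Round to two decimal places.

39.05; reject H₀

Grand total N = 341.
Expected counts (row total × column total / N):
  Trait present, AA: 190×69/341 = 38.446
  Trait present, Aa: 190×130/341 = 72.434
  Trait present, aa: 190×142/341 = 79.120
  Trait absent, AA: 151×69/341 = 30.554
  Trait absent, Aa: 151×130/341 = 57.566
  Trait absent, aa: 151×142/341 = 62.880
Contributions (O − E)²/E:
  (17 − 38.446)²/38.446 = 11.9630
  (92 − 72.434)²/72.434 = 5.2852
  (81 − 79.120)²/79.120 = 0.0447
  (52 − 30.554)²/30.554 = 15.0531
  (38 − 57.566)²/57.566 = 6.6503
  (61 − 62.880)²/62.880 = 0.0562
χ² = 11.9630 + 5.2852 + 0.0447 + 15.0531 + 6.6503 + 0.0562 = 39.05
df = (2−1)(3−1) = 2. Since 39.05 > 9.21, reject the null hypothesis of independence at α = 0.01.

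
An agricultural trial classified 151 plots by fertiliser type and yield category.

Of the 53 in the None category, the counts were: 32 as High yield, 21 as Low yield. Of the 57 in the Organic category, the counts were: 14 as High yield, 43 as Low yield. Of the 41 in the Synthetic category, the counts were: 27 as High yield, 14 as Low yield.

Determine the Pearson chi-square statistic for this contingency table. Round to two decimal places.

Row totals: 53, 57, 41. Column totals: 73, 78. Grand total N = 151.
Expected counts (row total × column total / N):
  None, High yield: 53×73/151 = 25.623
  None, Low yield: 53×78/151 = 27.377
  Organic, High yield: 57×73/151 = 27.556
  Organic, Low yield: 57×78/151 = 29.444
  Synthetic, High yield: 41×73/151 = 19.821
  Synthetic, Low yield: 41×78/151 = 21.179
Contributions (O − E)²/E:
  (32 − 25.623)²/25.623 = 1.5871
  (21 − 27.377)²/27.377 = 1.4854
  (14 − 27.556)²/27.556 = 6.6688
  (43 − 29.444)²/29.444 = 6.2412
  (27 − 19.821)²/19.821 = 2.6002
  (14 − 21.179)²/21.179 = 2.4335
χ² = 1.5871 + 1.4854 + 6.6688 + 6.2412 + 2.6002 + 2.4335 = 21.02

21.02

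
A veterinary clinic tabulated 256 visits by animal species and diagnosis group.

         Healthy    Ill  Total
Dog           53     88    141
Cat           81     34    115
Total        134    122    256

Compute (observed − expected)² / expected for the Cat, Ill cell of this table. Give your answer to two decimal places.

Row total (Cat) = 115; column total (Ill) = 122; N = 256.
Expected count E = 115 × 122 / 256 = 54.8047.
Contribution = (O − E)²/E = (34 − 54.8047)² / 54.8047 = 7.90.

7.90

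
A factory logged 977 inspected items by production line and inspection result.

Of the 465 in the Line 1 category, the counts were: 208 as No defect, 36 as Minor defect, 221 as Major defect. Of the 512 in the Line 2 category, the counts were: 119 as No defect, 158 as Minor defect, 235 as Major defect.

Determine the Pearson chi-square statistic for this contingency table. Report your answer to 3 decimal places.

Row totals: 465, 512. Column totals: 327, 194, 456. Grand total N = 977.
Expected counts (row total × column total / N):
  Line 1, No defect: 465×327/977 = 155.6346
  Line 1, Minor defect: 465×194/977 = 92.3337
  Line 1, Major defect: 465×456/977 = 217.0317
  Line 2, No defect: 512×327/977 = 171.3654
  Line 2, Minor defect: 512×194/977 = 101.6663
  Line 2, Major defect: 512×456/977 = 238.9683
Contributions (O − E)²/E:
  (208 − 155.6346)²/155.6346 = 17.6191
  (36 − 92.3337)²/92.3337 = 34.3697
  (221 − 217.0317)²/217.0317 = 0.0726
  (119 − 171.3654)²/171.3654 = 16.0017
  (158 − 101.6663)²/101.6663 = 31.2147
  (235 − 238.9683)²/238.9683 = 0.0659
χ² = 17.6191 + 34.3697 + 0.0726 + 16.0017 + 31.2147 + 0.0659 = 99.344

99.344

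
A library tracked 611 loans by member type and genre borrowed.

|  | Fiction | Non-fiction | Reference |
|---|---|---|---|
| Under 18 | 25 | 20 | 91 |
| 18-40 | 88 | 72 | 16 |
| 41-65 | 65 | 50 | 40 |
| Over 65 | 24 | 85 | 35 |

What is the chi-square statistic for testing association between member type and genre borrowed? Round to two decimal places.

168.71

Row totals: 136, 176, 155, 144. Column totals: 202, 227, 182. Grand total N = 611.
Expected counts (row total × column total / N):
  Under 18, Fiction: 136×202/611 = 44.9624
  Under 18, Non-fiction: 136×227/611 = 50.5270
  Under 18, Reference: 136×182/611 = 40.5106
  18-40, Fiction: 176×202/611 = 58.1866
  18-40, Non-fiction: 176×227/611 = 65.3879
  18-40, Reference: 176×182/611 = 52.4255
  41-65, Fiction: 155×202/611 = 51.2439
  41-65, Non-fiction: 155×227/611 = 57.5859
  41-65, Reference: 155×182/611 = 46.1702
  Over 65, Fiction: 144×202/611 = 47.6072
  Over 65, Non-fiction: 144×227/611 = 53.4992
  Over 65, Reference: 144×182/611 = 42.8936
Contributions (O − E)²/E:
  (25 − 44.9624)²/44.9624 = 8.8629
  (20 − 50.5270)²/50.5270 = 18.4436
  (91 − 40.5106)²/40.5106 = 62.9262
  (88 − 58.1866)²/58.1866 = 15.2757
  (72 − 65.3879)²/65.3879 = 0.6686
  (16 − 52.4255)²/52.4255 = 25.3086
  (65 − 51.2439)²/51.2439 = 3.6927
  (50 − 57.5859)²/57.5859 = 0.9993
  (40 − 46.1702)²/46.1702 = 0.8246
  (24 − 47.6072)²/47.6072 = 11.7062
  (85 − 53.4992)²/53.4992 = 18.5479
  (35 − 42.8936)²/42.8936 = 1.4526
χ² = 8.8629 + 18.4436 + 62.9262 + 15.2757 + 0.6686 + 25.3086 + 3.6927 + 0.9993 + 0.8246 + 11.7062 + 18.5479 + 1.4526 = 168.71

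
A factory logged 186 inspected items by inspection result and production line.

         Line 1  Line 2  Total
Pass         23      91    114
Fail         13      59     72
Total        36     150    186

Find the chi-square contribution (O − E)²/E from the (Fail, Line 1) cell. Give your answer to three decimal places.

Row total (Fail) = 72; column total (Line 1) = 36; N = 186.
Expected count E = 72 × 36 / 186 = 13.9355.
Contribution = (O − E)²/E = (13 − 13.9355)² / 13.9355 = 0.063.

0.063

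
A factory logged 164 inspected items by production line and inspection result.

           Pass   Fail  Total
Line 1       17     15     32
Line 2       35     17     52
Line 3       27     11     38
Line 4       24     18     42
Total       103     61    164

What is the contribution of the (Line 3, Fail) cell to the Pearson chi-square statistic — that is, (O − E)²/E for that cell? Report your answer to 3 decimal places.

0.695

Row total (Line 3) = 38; column total (Fail) = 61; N = 164.
Expected count E = 38 × 61 / 164 = 14.1341.
Contribution = (O − E)²/E = (11 − 14.1341)² / 14.1341 = 0.695.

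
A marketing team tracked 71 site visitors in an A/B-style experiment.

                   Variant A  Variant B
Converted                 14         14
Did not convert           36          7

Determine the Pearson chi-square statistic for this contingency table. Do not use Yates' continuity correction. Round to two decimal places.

9.26

Row totals: 28, 43. Column totals: 50, 21. Grand total N = 71.
Expected counts (row total × column total / N):
  Converted, Variant A: 28×50/71 = 19.718
  Converted, Variant B: 28×21/71 = 8.282
  Did not convert, Variant A: 43×50/71 = 30.282
  Did not convert, Variant B: 43×21/71 = 12.718
Contributions (O − E)²/E:
  (14 − 19.718)²/19.718 = 1.6582
  (14 − 8.282)²/8.282 = 3.9478
  (36 − 30.282)²/30.282 = 1.0797
  (7 − 12.718)²/12.718 = 2.5708
χ² = 1.6582 + 3.9478 + 1.0797 + 2.5708 = 9.26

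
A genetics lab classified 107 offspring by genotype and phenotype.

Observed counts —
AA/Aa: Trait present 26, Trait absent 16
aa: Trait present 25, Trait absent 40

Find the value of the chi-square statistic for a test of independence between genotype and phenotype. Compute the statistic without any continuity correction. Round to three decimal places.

5.621

Row totals: 42, 65. Column totals: 51, 56. Grand total N = 107.
Expected counts (row total × column total / N):
  AA/Aa, Trait present: 42×51/107 = 20.0187
  AA/Aa, Trait absent: 42×56/107 = 21.9813
  aa, Trait present: 65×51/107 = 30.9813
  aa, Trait absent: 65×56/107 = 34.0187
Contributions (O − E)²/E:
  (26 − 20.0187)²/20.0187 = 1.7871
  (16 − 21.9813)²/21.9813 = 1.6276
  (25 − 30.9813)²/30.9813 = 1.1548
  (40 − 34.0187)²/34.0187 = 1.0517
χ² = 1.7871 + 1.6276 + 1.1548 + 1.0517 = 5.621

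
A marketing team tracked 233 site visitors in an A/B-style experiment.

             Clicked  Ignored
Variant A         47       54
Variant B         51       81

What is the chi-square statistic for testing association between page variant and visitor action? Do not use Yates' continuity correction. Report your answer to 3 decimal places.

1.465

Row totals: 101, 132. Column totals: 98, 135. Grand total N = 233.
Expected counts (row total × column total / N):
  Variant A, Clicked: 101×98/233 = 42.4807
  Variant A, Ignored: 101×135/233 = 58.5193
  Variant B, Clicked: 132×98/233 = 55.5193
  Variant B, Ignored: 132×135/233 = 76.4807
Contributions (O − E)²/E:
  (47 − 42.4807)²/42.4807 = 0.4808
  (54 − 58.5193)²/58.5193 = 0.3490
  (51 − 55.5193)²/55.5193 = 0.3679
  (81 − 76.4807)²/76.4807 = 0.2670
χ² = 0.4808 + 0.3490 + 0.3679 + 0.2670 = 1.465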